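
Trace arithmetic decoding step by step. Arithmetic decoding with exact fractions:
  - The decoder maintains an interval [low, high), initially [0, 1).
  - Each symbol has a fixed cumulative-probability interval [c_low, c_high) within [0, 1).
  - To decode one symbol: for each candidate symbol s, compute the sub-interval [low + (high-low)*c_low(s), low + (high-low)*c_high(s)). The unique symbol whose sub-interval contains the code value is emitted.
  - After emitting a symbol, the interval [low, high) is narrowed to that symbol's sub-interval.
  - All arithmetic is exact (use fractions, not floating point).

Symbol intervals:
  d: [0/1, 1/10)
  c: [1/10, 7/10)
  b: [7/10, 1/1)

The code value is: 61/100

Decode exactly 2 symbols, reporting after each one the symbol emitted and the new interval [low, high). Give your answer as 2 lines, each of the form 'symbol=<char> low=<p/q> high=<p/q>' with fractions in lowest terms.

Answer: symbol=c low=1/10 high=7/10
symbol=b low=13/25 high=7/10

Derivation:
Step 1: interval [0/1, 1/1), width = 1/1 - 0/1 = 1/1
  'd': [0/1 + 1/1*0/1, 0/1 + 1/1*1/10) = [0/1, 1/10)
  'c': [0/1 + 1/1*1/10, 0/1 + 1/1*7/10) = [1/10, 7/10) <- contains code 61/100
  'b': [0/1 + 1/1*7/10, 0/1 + 1/1*1/1) = [7/10, 1/1)
  emit 'c', narrow to [1/10, 7/10)
Step 2: interval [1/10, 7/10), width = 7/10 - 1/10 = 3/5
  'd': [1/10 + 3/5*0/1, 1/10 + 3/5*1/10) = [1/10, 4/25)
  'c': [1/10 + 3/5*1/10, 1/10 + 3/5*7/10) = [4/25, 13/25)
  'b': [1/10 + 3/5*7/10, 1/10 + 3/5*1/1) = [13/25, 7/10) <- contains code 61/100
  emit 'b', narrow to [13/25, 7/10)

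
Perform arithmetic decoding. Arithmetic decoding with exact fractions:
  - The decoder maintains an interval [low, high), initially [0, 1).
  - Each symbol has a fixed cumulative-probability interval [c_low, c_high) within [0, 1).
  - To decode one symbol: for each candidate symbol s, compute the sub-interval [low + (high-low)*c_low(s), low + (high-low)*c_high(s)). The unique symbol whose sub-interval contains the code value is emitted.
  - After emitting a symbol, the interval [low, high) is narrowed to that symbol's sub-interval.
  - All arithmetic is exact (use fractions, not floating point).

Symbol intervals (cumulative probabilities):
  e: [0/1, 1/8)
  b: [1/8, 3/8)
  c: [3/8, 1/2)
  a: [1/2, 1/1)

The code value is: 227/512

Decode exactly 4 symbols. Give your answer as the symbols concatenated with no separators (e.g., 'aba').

Answer: caea

Derivation:
Step 1: interval [0/1, 1/1), width = 1/1 - 0/1 = 1/1
  'e': [0/1 + 1/1*0/1, 0/1 + 1/1*1/8) = [0/1, 1/8)
  'b': [0/1 + 1/1*1/8, 0/1 + 1/1*3/8) = [1/8, 3/8)
  'c': [0/1 + 1/1*3/8, 0/1 + 1/1*1/2) = [3/8, 1/2) <- contains code 227/512
  'a': [0/1 + 1/1*1/2, 0/1 + 1/1*1/1) = [1/2, 1/1)
  emit 'c', narrow to [3/8, 1/2)
Step 2: interval [3/8, 1/2), width = 1/2 - 3/8 = 1/8
  'e': [3/8 + 1/8*0/1, 3/8 + 1/8*1/8) = [3/8, 25/64)
  'b': [3/8 + 1/8*1/8, 3/8 + 1/8*3/8) = [25/64, 27/64)
  'c': [3/8 + 1/8*3/8, 3/8 + 1/8*1/2) = [27/64, 7/16)
  'a': [3/8 + 1/8*1/2, 3/8 + 1/8*1/1) = [7/16, 1/2) <- contains code 227/512
  emit 'a', narrow to [7/16, 1/2)
Step 3: interval [7/16, 1/2), width = 1/2 - 7/16 = 1/16
  'e': [7/16 + 1/16*0/1, 7/16 + 1/16*1/8) = [7/16, 57/128) <- contains code 227/512
  'b': [7/16 + 1/16*1/8, 7/16 + 1/16*3/8) = [57/128, 59/128)
  'c': [7/16 + 1/16*3/8, 7/16 + 1/16*1/2) = [59/128, 15/32)
  'a': [7/16 + 1/16*1/2, 7/16 + 1/16*1/1) = [15/32, 1/2)
  emit 'e', narrow to [7/16, 57/128)
Step 4: interval [7/16, 57/128), width = 57/128 - 7/16 = 1/128
  'e': [7/16 + 1/128*0/1, 7/16 + 1/128*1/8) = [7/16, 449/1024)
  'b': [7/16 + 1/128*1/8, 7/16 + 1/128*3/8) = [449/1024, 451/1024)
  'c': [7/16 + 1/128*3/8, 7/16 + 1/128*1/2) = [451/1024, 113/256)
  'a': [7/16 + 1/128*1/2, 7/16 + 1/128*1/1) = [113/256, 57/128) <- contains code 227/512
  emit 'a', narrow to [113/256, 57/128)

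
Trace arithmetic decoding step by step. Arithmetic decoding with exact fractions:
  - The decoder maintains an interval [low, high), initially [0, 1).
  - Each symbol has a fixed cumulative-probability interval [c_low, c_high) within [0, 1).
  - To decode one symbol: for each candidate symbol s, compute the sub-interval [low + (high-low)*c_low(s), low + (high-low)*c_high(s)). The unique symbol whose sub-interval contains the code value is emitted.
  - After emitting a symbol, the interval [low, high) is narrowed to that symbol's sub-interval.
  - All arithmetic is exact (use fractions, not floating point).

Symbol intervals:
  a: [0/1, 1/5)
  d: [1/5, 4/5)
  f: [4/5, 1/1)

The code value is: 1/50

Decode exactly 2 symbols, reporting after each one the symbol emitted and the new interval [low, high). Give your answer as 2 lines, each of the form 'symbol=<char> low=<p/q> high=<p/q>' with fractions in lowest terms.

Answer: symbol=a low=0/1 high=1/5
symbol=a low=0/1 high=1/25

Derivation:
Step 1: interval [0/1, 1/1), width = 1/1 - 0/1 = 1/1
  'a': [0/1 + 1/1*0/1, 0/1 + 1/1*1/5) = [0/1, 1/5) <- contains code 1/50
  'd': [0/1 + 1/1*1/5, 0/1 + 1/1*4/5) = [1/5, 4/5)
  'f': [0/1 + 1/1*4/5, 0/1 + 1/1*1/1) = [4/5, 1/1)
  emit 'a', narrow to [0/1, 1/5)
Step 2: interval [0/1, 1/5), width = 1/5 - 0/1 = 1/5
  'a': [0/1 + 1/5*0/1, 0/1 + 1/5*1/5) = [0/1, 1/25) <- contains code 1/50
  'd': [0/1 + 1/5*1/5, 0/1 + 1/5*4/5) = [1/25, 4/25)
  'f': [0/1 + 1/5*4/5, 0/1 + 1/5*1/1) = [4/25, 1/5)
  emit 'a', narrow to [0/1, 1/25)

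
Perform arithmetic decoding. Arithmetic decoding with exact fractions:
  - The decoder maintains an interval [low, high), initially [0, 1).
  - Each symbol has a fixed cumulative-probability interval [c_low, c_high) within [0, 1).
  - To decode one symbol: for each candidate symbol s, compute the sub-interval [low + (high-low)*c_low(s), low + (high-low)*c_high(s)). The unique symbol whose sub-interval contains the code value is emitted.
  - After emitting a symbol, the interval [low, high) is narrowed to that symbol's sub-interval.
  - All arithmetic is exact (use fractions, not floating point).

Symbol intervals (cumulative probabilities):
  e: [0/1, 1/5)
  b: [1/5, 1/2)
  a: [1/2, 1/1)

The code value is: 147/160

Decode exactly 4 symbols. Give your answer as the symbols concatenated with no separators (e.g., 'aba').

Step 1: interval [0/1, 1/1), width = 1/1 - 0/1 = 1/1
  'e': [0/1 + 1/1*0/1, 0/1 + 1/1*1/5) = [0/1, 1/5)
  'b': [0/1 + 1/1*1/5, 0/1 + 1/1*1/2) = [1/5, 1/2)
  'a': [0/1 + 1/1*1/2, 0/1 + 1/1*1/1) = [1/2, 1/1) <- contains code 147/160
  emit 'a', narrow to [1/2, 1/1)
Step 2: interval [1/2, 1/1), width = 1/1 - 1/2 = 1/2
  'e': [1/2 + 1/2*0/1, 1/2 + 1/2*1/5) = [1/2, 3/5)
  'b': [1/2 + 1/2*1/5, 1/2 + 1/2*1/2) = [3/5, 3/4)
  'a': [1/2 + 1/2*1/2, 1/2 + 1/2*1/1) = [3/4, 1/1) <- contains code 147/160
  emit 'a', narrow to [3/4, 1/1)
Step 3: interval [3/4, 1/1), width = 1/1 - 3/4 = 1/4
  'e': [3/4 + 1/4*0/1, 3/4 + 1/4*1/5) = [3/4, 4/5)
  'b': [3/4 + 1/4*1/5, 3/4 + 1/4*1/2) = [4/5, 7/8)
  'a': [3/4 + 1/4*1/2, 3/4 + 1/4*1/1) = [7/8, 1/1) <- contains code 147/160
  emit 'a', narrow to [7/8, 1/1)
Step 4: interval [7/8, 1/1), width = 1/1 - 7/8 = 1/8
  'e': [7/8 + 1/8*0/1, 7/8 + 1/8*1/5) = [7/8, 9/10)
  'b': [7/8 + 1/8*1/5, 7/8 + 1/8*1/2) = [9/10, 15/16) <- contains code 147/160
  'a': [7/8 + 1/8*1/2, 7/8 + 1/8*1/1) = [15/16, 1/1)
  emit 'b', narrow to [9/10, 15/16)

Answer: aaab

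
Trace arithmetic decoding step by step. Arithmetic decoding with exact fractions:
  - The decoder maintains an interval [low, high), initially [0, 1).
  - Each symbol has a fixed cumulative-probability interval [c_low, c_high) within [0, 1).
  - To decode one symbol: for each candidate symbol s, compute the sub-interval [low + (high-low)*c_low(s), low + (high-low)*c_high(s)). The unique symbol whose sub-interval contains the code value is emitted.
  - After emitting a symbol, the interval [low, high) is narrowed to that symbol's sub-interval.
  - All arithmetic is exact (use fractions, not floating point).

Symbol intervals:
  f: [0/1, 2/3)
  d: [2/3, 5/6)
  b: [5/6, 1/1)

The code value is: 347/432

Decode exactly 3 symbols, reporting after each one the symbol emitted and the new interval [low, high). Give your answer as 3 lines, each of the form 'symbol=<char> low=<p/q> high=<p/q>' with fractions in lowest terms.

Step 1: interval [0/1, 1/1), width = 1/1 - 0/1 = 1/1
  'f': [0/1 + 1/1*0/1, 0/1 + 1/1*2/3) = [0/1, 2/3)
  'd': [0/1 + 1/1*2/3, 0/1 + 1/1*5/6) = [2/3, 5/6) <- contains code 347/432
  'b': [0/1 + 1/1*5/6, 0/1 + 1/1*1/1) = [5/6, 1/1)
  emit 'd', narrow to [2/3, 5/6)
Step 2: interval [2/3, 5/6), width = 5/6 - 2/3 = 1/6
  'f': [2/3 + 1/6*0/1, 2/3 + 1/6*2/3) = [2/3, 7/9)
  'd': [2/3 + 1/6*2/3, 2/3 + 1/6*5/6) = [7/9, 29/36) <- contains code 347/432
  'b': [2/3 + 1/6*5/6, 2/3 + 1/6*1/1) = [29/36, 5/6)
  emit 'd', narrow to [7/9, 29/36)
Step 3: interval [7/9, 29/36), width = 29/36 - 7/9 = 1/36
  'f': [7/9 + 1/36*0/1, 7/9 + 1/36*2/3) = [7/9, 43/54)
  'd': [7/9 + 1/36*2/3, 7/9 + 1/36*5/6) = [43/54, 173/216)
  'b': [7/9 + 1/36*5/6, 7/9 + 1/36*1/1) = [173/216, 29/36) <- contains code 347/432
  emit 'b', narrow to [173/216, 29/36)

Answer: symbol=d low=2/3 high=5/6
symbol=d low=7/9 high=29/36
symbol=b low=173/216 high=29/36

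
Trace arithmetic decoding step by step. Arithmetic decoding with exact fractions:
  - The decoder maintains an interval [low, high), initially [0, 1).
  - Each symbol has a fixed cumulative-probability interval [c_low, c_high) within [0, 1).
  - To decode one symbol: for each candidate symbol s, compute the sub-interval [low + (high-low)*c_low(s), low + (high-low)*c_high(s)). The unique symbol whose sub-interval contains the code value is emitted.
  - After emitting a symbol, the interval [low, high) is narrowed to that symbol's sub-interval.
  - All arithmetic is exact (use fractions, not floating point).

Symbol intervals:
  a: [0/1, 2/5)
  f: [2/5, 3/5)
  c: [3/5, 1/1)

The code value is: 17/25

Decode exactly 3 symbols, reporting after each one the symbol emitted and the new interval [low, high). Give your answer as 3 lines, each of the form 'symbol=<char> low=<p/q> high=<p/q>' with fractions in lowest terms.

Step 1: interval [0/1, 1/1), width = 1/1 - 0/1 = 1/1
  'a': [0/1 + 1/1*0/1, 0/1 + 1/1*2/5) = [0/1, 2/5)
  'f': [0/1 + 1/1*2/5, 0/1 + 1/1*3/5) = [2/5, 3/5)
  'c': [0/1 + 1/1*3/5, 0/1 + 1/1*1/1) = [3/5, 1/1) <- contains code 17/25
  emit 'c', narrow to [3/5, 1/1)
Step 2: interval [3/5, 1/1), width = 1/1 - 3/5 = 2/5
  'a': [3/5 + 2/5*0/1, 3/5 + 2/5*2/5) = [3/5, 19/25) <- contains code 17/25
  'f': [3/5 + 2/5*2/5, 3/5 + 2/5*3/5) = [19/25, 21/25)
  'c': [3/5 + 2/5*3/5, 3/5 + 2/5*1/1) = [21/25, 1/1)
  emit 'a', narrow to [3/5, 19/25)
Step 3: interval [3/5, 19/25), width = 19/25 - 3/5 = 4/25
  'a': [3/5 + 4/25*0/1, 3/5 + 4/25*2/5) = [3/5, 83/125)
  'f': [3/5 + 4/25*2/5, 3/5 + 4/25*3/5) = [83/125, 87/125) <- contains code 17/25
  'c': [3/5 + 4/25*3/5, 3/5 + 4/25*1/1) = [87/125, 19/25)
  emit 'f', narrow to [83/125, 87/125)

Answer: symbol=c low=3/5 high=1/1
symbol=a low=3/5 high=19/25
symbol=f low=83/125 high=87/125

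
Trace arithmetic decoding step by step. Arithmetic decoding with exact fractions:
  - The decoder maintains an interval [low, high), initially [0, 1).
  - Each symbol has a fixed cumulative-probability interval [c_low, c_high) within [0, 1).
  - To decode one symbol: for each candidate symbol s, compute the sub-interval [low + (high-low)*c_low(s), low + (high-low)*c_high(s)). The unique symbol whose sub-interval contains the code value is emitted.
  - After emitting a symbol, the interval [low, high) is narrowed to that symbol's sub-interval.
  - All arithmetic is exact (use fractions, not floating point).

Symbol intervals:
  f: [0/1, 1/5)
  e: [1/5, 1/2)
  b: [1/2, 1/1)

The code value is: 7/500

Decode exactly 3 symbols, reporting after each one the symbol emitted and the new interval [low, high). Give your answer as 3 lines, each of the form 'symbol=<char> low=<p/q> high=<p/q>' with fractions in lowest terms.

Answer: symbol=f low=0/1 high=1/5
symbol=f low=0/1 high=1/25
symbol=e low=1/125 high=1/50

Derivation:
Step 1: interval [0/1, 1/1), width = 1/1 - 0/1 = 1/1
  'f': [0/1 + 1/1*0/1, 0/1 + 1/1*1/5) = [0/1, 1/5) <- contains code 7/500
  'e': [0/1 + 1/1*1/5, 0/1 + 1/1*1/2) = [1/5, 1/2)
  'b': [0/1 + 1/1*1/2, 0/1 + 1/1*1/1) = [1/2, 1/1)
  emit 'f', narrow to [0/1, 1/5)
Step 2: interval [0/1, 1/5), width = 1/5 - 0/1 = 1/5
  'f': [0/1 + 1/5*0/1, 0/1 + 1/5*1/5) = [0/1, 1/25) <- contains code 7/500
  'e': [0/1 + 1/5*1/5, 0/1 + 1/5*1/2) = [1/25, 1/10)
  'b': [0/1 + 1/5*1/2, 0/1 + 1/5*1/1) = [1/10, 1/5)
  emit 'f', narrow to [0/1, 1/25)
Step 3: interval [0/1, 1/25), width = 1/25 - 0/1 = 1/25
  'f': [0/1 + 1/25*0/1, 0/1 + 1/25*1/5) = [0/1, 1/125)
  'e': [0/1 + 1/25*1/5, 0/1 + 1/25*1/2) = [1/125, 1/50) <- contains code 7/500
  'b': [0/1 + 1/25*1/2, 0/1 + 1/25*1/1) = [1/50, 1/25)
  emit 'e', narrow to [1/125, 1/50)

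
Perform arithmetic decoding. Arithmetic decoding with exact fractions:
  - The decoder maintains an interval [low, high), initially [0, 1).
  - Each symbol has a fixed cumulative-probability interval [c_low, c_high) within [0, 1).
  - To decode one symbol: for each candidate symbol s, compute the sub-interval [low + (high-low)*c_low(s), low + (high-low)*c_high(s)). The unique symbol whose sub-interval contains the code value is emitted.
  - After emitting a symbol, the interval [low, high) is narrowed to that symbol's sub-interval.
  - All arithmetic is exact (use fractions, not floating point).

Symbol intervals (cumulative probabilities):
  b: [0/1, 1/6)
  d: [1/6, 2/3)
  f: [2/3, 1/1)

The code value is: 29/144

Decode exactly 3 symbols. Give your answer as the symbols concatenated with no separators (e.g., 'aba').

Step 1: interval [0/1, 1/1), width = 1/1 - 0/1 = 1/1
  'b': [0/1 + 1/1*0/1, 0/1 + 1/1*1/6) = [0/1, 1/6)
  'd': [0/1 + 1/1*1/6, 0/1 + 1/1*2/3) = [1/6, 2/3) <- contains code 29/144
  'f': [0/1 + 1/1*2/3, 0/1 + 1/1*1/1) = [2/3, 1/1)
  emit 'd', narrow to [1/6, 2/3)
Step 2: interval [1/6, 2/3), width = 2/3 - 1/6 = 1/2
  'b': [1/6 + 1/2*0/1, 1/6 + 1/2*1/6) = [1/6, 1/4) <- contains code 29/144
  'd': [1/6 + 1/2*1/6, 1/6 + 1/2*2/3) = [1/4, 1/2)
  'f': [1/6 + 1/2*2/3, 1/6 + 1/2*1/1) = [1/2, 2/3)
  emit 'b', narrow to [1/6, 1/4)
Step 3: interval [1/6, 1/4), width = 1/4 - 1/6 = 1/12
  'b': [1/6 + 1/12*0/1, 1/6 + 1/12*1/6) = [1/6, 13/72)
  'd': [1/6 + 1/12*1/6, 1/6 + 1/12*2/3) = [13/72, 2/9) <- contains code 29/144
  'f': [1/6 + 1/12*2/3, 1/6 + 1/12*1/1) = [2/9, 1/4)
  emit 'd', narrow to [13/72, 2/9)

Answer: dbd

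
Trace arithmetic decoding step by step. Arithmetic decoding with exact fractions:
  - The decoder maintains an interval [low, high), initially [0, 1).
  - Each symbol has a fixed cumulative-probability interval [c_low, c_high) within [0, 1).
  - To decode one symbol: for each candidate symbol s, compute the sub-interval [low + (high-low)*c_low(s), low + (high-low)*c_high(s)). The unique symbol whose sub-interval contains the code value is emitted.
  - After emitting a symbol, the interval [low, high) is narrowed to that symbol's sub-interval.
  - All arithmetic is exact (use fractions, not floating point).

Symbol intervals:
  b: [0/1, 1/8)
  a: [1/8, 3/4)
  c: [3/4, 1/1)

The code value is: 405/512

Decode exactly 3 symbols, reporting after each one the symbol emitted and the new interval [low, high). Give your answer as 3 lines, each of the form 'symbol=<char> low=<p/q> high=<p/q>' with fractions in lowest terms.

Step 1: interval [0/1, 1/1), width = 1/1 - 0/1 = 1/1
  'b': [0/1 + 1/1*0/1, 0/1 + 1/1*1/8) = [0/1, 1/8)
  'a': [0/1 + 1/1*1/8, 0/1 + 1/1*3/4) = [1/8, 3/4)
  'c': [0/1 + 1/1*3/4, 0/1 + 1/1*1/1) = [3/4, 1/1) <- contains code 405/512
  emit 'c', narrow to [3/4, 1/1)
Step 2: interval [3/4, 1/1), width = 1/1 - 3/4 = 1/4
  'b': [3/4 + 1/4*0/1, 3/4 + 1/4*1/8) = [3/4, 25/32)
  'a': [3/4 + 1/4*1/8, 3/4 + 1/4*3/4) = [25/32, 15/16) <- contains code 405/512
  'c': [3/4 + 1/4*3/4, 3/4 + 1/4*1/1) = [15/16, 1/1)
  emit 'a', narrow to [25/32, 15/16)
Step 3: interval [25/32, 15/16), width = 15/16 - 25/32 = 5/32
  'b': [25/32 + 5/32*0/1, 25/32 + 5/32*1/8) = [25/32, 205/256) <- contains code 405/512
  'a': [25/32 + 5/32*1/8, 25/32 + 5/32*3/4) = [205/256, 115/128)
  'c': [25/32 + 5/32*3/4, 25/32 + 5/32*1/1) = [115/128, 15/16)
  emit 'b', narrow to [25/32, 205/256)

Answer: symbol=c low=3/4 high=1/1
symbol=a low=25/32 high=15/16
symbol=b low=25/32 high=205/256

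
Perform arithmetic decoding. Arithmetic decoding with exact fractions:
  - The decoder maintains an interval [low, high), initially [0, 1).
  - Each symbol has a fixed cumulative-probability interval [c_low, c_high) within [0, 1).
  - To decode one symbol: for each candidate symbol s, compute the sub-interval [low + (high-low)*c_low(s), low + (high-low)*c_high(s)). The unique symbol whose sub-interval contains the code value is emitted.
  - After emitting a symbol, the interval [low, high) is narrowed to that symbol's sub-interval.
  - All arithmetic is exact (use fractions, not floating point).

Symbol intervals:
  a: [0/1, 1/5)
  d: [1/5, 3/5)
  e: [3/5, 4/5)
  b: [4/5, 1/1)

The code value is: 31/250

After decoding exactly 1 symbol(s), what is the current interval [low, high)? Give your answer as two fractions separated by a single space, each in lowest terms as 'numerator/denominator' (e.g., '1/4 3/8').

Step 1: interval [0/1, 1/1), width = 1/1 - 0/1 = 1/1
  'a': [0/1 + 1/1*0/1, 0/1 + 1/1*1/5) = [0/1, 1/5) <- contains code 31/250
  'd': [0/1 + 1/1*1/5, 0/1 + 1/1*3/5) = [1/5, 3/5)
  'e': [0/1 + 1/1*3/5, 0/1 + 1/1*4/5) = [3/5, 4/5)
  'b': [0/1 + 1/1*4/5, 0/1 + 1/1*1/1) = [4/5, 1/1)
  emit 'a', narrow to [0/1, 1/5)

Answer: 0/1 1/5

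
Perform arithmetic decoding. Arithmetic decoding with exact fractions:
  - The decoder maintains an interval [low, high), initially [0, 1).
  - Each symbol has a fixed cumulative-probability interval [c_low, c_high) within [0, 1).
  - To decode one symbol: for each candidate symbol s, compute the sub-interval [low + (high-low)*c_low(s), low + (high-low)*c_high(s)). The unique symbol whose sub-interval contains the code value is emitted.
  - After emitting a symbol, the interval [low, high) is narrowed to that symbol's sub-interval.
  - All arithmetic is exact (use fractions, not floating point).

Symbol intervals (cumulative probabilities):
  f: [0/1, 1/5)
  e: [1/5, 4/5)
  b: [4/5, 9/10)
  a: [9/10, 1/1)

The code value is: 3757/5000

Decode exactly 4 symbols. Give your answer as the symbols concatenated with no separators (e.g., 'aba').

Step 1: interval [0/1, 1/1), width = 1/1 - 0/1 = 1/1
  'f': [0/1 + 1/1*0/1, 0/1 + 1/1*1/5) = [0/1, 1/5)
  'e': [0/1 + 1/1*1/5, 0/1 + 1/1*4/5) = [1/5, 4/5) <- contains code 3757/5000
  'b': [0/1 + 1/1*4/5, 0/1 + 1/1*9/10) = [4/5, 9/10)
  'a': [0/1 + 1/1*9/10, 0/1 + 1/1*1/1) = [9/10, 1/1)
  emit 'e', narrow to [1/5, 4/5)
Step 2: interval [1/5, 4/5), width = 4/5 - 1/5 = 3/5
  'f': [1/5 + 3/5*0/1, 1/5 + 3/5*1/5) = [1/5, 8/25)
  'e': [1/5 + 3/5*1/5, 1/5 + 3/5*4/5) = [8/25, 17/25)
  'b': [1/5 + 3/5*4/5, 1/5 + 3/5*9/10) = [17/25, 37/50)
  'a': [1/5 + 3/5*9/10, 1/5 + 3/5*1/1) = [37/50, 4/5) <- contains code 3757/5000
  emit 'a', narrow to [37/50, 4/5)
Step 3: interval [37/50, 4/5), width = 4/5 - 37/50 = 3/50
  'f': [37/50 + 3/50*0/1, 37/50 + 3/50*1/5) = [37/50, 94/125) <- contains code 3757/5000
  'e': [37/50 + 3/50*1/5, 37/50 + 3/50*4/5) = [94/125, 197/250)
  'b': [37/50 + 3/50*4/5, 37/50 + 3/50*9/10) = [197/250, 397/500)
  'a': [37/50 + 3/50*9/10, 37/50 + 3/50*1/1) = [397/500, 4/5)
  emit 'f', narrow to [37/50, 94/125)
Step 4: interval [37/50, 94/125), width = 94/125 - 37/50 = 3/250
  'f': [37/50 + 3/250*0/1, 37/50 + 3/250*1/5) = [37/50, 464/625)
  'e': [37/50 + 3/250*1/5, 37/50 + 3/250*4/5) = [464/625, 937/1250)
  'b': [37/50 + 3/250*4/5, 37/50 + 3/250*9/10) = [937/1250, 1877/2500)
  'a': [37/50 + 3/250*9/10, 37/50 + 3/250*1/1) = [1877/2500, 94/125) <- contains code 3757/5000
  emit 'a', narrow to [1877/2500, 94/125)

Answer: eafa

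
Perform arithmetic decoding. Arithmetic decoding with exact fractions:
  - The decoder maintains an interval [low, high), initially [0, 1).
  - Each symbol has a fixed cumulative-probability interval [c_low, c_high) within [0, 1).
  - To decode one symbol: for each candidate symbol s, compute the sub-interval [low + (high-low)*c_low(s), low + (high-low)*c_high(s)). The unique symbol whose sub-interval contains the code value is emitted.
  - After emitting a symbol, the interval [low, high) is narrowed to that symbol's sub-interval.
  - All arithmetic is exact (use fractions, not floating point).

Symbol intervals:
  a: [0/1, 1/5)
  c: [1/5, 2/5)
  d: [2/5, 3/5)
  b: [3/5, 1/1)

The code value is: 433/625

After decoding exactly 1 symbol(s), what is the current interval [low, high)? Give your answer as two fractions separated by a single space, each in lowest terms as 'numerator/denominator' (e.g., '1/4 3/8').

Answer: 3/5 1/1

Derivation:
Step 1: interval [0/1, 1/1), width = 1/1 - 0/1 = 1/1
  'a': [0/1 + 1/1*0/1, 0/1 + 1/1*1/5) = [0/1, 1/5)
  'c': [0/1 + 1/1*1/5, 0/1 + 1/1*2/5) = [1/5, 2/5)
  'd': [0/1 + 1/1*2/5, 0/1 + 1/1*3/5) = [2/5, 3/5)
  'b': [0/1 + 1/1*3/5, 0/1 + 1/1*1/1) = [3/5, 1/1) <- contains code 433/625
  emit 'b', narrow to [3/5, 1/1)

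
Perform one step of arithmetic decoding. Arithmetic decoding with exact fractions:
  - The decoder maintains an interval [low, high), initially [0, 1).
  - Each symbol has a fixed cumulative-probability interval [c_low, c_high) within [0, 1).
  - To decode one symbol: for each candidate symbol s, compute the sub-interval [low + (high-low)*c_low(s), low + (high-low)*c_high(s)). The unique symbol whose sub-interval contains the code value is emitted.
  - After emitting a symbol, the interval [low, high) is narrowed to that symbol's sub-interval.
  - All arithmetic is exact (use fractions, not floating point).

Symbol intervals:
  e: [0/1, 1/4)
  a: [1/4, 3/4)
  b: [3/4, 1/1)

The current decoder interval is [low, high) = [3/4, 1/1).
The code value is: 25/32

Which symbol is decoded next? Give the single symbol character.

Answer: e

Derivation:
Interval width = high − low = 1/1 − 3/4 = 1/4
Scaled code = (code − low) / width = (25/32 − 3/4) / 1/4 = 1/8
  e: [0/1, 1/4) ← scaled code falls here ✓
  a: [1/4, 3/4) 
  b: [3/4, 1/1) 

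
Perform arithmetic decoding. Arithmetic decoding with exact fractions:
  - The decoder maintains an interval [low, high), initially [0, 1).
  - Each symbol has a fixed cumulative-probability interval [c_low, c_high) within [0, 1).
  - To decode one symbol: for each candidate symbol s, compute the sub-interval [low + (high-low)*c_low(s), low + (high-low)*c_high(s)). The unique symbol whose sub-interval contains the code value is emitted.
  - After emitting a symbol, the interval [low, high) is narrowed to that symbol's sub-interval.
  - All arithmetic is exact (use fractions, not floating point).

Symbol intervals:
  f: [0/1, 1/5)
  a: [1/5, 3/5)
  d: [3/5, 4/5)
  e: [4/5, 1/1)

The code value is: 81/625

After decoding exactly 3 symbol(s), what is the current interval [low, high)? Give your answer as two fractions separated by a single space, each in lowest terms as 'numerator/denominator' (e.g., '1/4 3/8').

Answer: 16/125 18/125

Derivation:
Step 1: interval [0/1, 1/1), width = 1/1 - 0/1 = 1/1
  'f': [0/1 + 1/1*0/1, 0/1 + 1/1*1/5) = [0/1, 1/5) <- contains code 81/625
  'a': [0/1 + 1/1*1/5, 0/1 + 1/1*3/5) = [1/5, 3/5)
  'd': [0/1 + 1/1*3/5, 0/1 + 1/1*4/5) = [3/5, 4/5)
  'e': [0/1 + 1/1*4/5, 0/1 + 1/1*1/1) = [4/5, 1/1)
  emit 'f', narrow to [0/1, 1/5)
Step 2: interval [0/1, 1/5), width = 1/5 - 0/1 = 1/5
  'f': [0/1 + 1/5*0/1, 0/1 + 1/5*1/5) = [0/1, 1/25)
  'a': [0/1 + 1/5*1/5, 0/1 + 1/5*3/5) = [1/25, 3/25)
  'd': [0/1 + 1/5*3/5, 0/1 + 1/5*4/5) = [3/25, 4/25) <- contains code 81/625
  'e': [0/1 + 1/5*4/5, 0/1 + 1/5*1/1) = [4/25, 1/5)
  emit 'd', narrow to [3/25, 4/25)
Step 3: interval [3/25, 4/25), width = 4/25 - 3/25 = 1/25
  'f': [3/25 + 1/25*0/1, 3/25 + 1/25*1/5) = [3/25, 16/125)
  'a': [3/25 + 1/25*1/5, 3/25 + 1/25*3/5) = [16/125, 18/125) <- contains code 81/625
  'd': [3/25 + 1/25*3/5, 3/25 + 1/25*4/5) = [18/125, 19/125)
  'e': [3/25 + 1/25*4/5, 3/25 + 1/25*1/1) = [19/125, 4/25)
  emit 'a', narrow to [16/125, 18/125)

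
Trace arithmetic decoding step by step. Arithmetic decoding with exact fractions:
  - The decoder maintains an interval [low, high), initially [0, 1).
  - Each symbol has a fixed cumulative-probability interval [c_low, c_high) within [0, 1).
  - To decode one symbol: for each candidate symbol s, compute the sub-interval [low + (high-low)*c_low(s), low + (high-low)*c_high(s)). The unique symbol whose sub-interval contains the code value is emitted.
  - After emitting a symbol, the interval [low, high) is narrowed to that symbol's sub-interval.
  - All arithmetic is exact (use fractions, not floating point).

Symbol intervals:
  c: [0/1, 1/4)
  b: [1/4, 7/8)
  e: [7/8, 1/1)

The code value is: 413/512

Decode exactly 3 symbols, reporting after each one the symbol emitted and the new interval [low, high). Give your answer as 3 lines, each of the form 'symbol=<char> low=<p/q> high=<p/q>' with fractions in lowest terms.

Answer: symbol=b low=1/4 high=7/8
symbol=e low=51/64 high=7/8
symbol=c low=51/64 high=209/256

Derivation:
Step 1: interval [0/1, 1/1), width = 1/1 - 0/1 = 1/1
  'c': [0/1 + 1/1*0/1, 0/1 + 1/1*1/4) = [0/1, 1/4)
  'b': [0/1 + 1/1*1/4, 0/1 + 1/1*7/8) = [1/4, 7/8) <- contains code 413/512
  'e': [0/1 + 1/1*7/8, 0/1 + 1/1*1/1) = [7/8, 1/1)
  emit 'b', narrow to [1/4, 7/8)
Step 2: interval [1/4, 7/8), width = 7/8 - 1/4 = 5/8
  'c': [1/4 + 5/8*0/1, 1/4 + 5/8*1/4) = [1/4, 13/32)
  'b': [1/4 + 5/8*1/4, 1/4 + 5/8*7/8) = [13/32, 51/64)
  'e': [1/4 + 5/8*7/8, 1/4 + 5/8*1/1) = [51/64, 7/8) <- contains code 413/512
  emit 'e', narrow to [51/64, 7/8)
Step 3: interval [51/64, 7/8), width = 7/8 - 51/64 = 5/64
  'c': [51/64 + 5/64*0/1, 51/64 + 5/64*1/4) = [51/64, 209/256) <- contains code 413/512
  'b': [51/64 + 5/64*1/4, 51/64 + 5/64*7/8) = [209/256, 443/512)
  'e': [51/64 + 5/64*7/8, 51/64 + 5/64*1/1) = [443/512, 7/8)
  emit 'c', narrow to [51/64, 209/256)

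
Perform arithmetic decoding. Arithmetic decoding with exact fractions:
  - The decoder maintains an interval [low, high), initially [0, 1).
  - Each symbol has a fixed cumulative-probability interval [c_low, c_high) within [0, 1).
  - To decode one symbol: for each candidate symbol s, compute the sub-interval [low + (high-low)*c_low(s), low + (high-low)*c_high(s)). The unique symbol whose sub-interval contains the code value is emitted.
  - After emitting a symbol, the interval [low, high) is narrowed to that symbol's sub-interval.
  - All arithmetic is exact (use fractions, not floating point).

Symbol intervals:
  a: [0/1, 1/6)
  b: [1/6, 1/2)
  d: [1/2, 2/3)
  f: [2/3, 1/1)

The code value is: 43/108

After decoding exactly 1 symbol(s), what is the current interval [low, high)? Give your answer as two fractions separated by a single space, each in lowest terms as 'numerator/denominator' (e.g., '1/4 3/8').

Answer: 1/6 1/2

Derivation:
Step 1: interval [0/1, 1/1), width = 1/1 - 0/1 = 1/1
  'a': [0/1 + 1/1*0/1, 0/1 + 1/1*1/6) = [0/1, 1/6)
  'b': [0/1 + 1/1*1/6, 0/1 + 1/1*1/2) = [1/6, 1/2) <- contains code 43/108
  'd': [0/1 + 1/1*1/2, 0/1 + 1/1*2/3) = [1/2, 2/3)
  'f': [0/1 + 1/1*2/3, 0/1 + 1/1*1/1) = [2/3, 1/1)
  emit 'b', narrow to [1/6, 1/2)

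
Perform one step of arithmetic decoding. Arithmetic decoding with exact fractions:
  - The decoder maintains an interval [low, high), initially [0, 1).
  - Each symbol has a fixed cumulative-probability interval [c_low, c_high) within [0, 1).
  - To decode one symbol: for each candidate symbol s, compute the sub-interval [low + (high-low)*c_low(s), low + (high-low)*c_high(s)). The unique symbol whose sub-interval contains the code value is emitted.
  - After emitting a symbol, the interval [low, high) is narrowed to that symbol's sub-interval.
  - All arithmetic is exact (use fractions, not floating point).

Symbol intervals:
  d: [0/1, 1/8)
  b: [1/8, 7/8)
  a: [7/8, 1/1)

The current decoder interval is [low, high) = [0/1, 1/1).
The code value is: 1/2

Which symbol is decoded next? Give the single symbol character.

Interval width = high − low = 1/1 − 0/1 = 1/1
Scaled code = (code − low) / width = (1/2 − 0/1) / 1/1 = 1/2
  d: [0/1, 1/8) 
  b: [1/8, 7/8) ← scaled code falls here ✓
  a: [7/8, 1/1) 

Answer: b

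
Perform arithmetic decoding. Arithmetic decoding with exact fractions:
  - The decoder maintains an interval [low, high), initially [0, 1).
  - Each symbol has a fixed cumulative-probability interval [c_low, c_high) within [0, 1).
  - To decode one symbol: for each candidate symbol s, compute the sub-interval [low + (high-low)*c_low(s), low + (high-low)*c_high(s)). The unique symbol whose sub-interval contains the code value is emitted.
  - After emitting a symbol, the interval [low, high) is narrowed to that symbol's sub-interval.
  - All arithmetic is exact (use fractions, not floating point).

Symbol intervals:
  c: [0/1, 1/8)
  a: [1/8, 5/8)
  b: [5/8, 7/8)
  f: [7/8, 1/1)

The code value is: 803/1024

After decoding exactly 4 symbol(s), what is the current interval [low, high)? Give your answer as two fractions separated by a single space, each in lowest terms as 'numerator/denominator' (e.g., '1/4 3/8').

Answer: 801/1024 805/1024

Derivation:
Step 1: interval [0/1, 1/1), width = 1/1 - 0/1 = 1/1
  'c': [0/1 + 1/1*0/1, 0/1 + 1/1*1/8) = [0/1, 1/8)
  'a': [0/1 + 1/1*1/8, 0/1 + 1/1*5/8) = [1/8, 5/8)
  'b': [0/1 + 1/1*5/8, 0/1 + 1/1*7/8) = [5/8, 7/8) <- contains code 803/1024
  'f': [0/1 + 1/1*7/8, 0/1 + 1/1*1/1) = [7/8, 1/1)
  emit 'b', narrow to [5/8, 7/8)
Step 2: interval [5/8, 7/8), width = 7/8 - 5/8 = 1/4
  'c': [5/8 + 1/4*0/1, 5/8 + 1/4*1/8) = [5/8, 21/32)
  'a': [5/8 + 1/4*1/8, 5/8 + 1/4*5/8) = [21/32, 25/32)
  'b': [5/8 + 1/4*5/8, 5/8 + 1/4*7/8) = [25/32, 27/32) <- contains code 803/1024
  'f': [5/8 + 1/4*7/8, 5/8 + 1/4*1/1) = [27/32, 7/8)
  emit 'b', narrow to [25/32, 27/32)
Step 3: interval [25/32, 27/32), width = 27/32 - 25/32 = 1/16
  'c': [25/32 + 1/16*0/1, 25/32 + 1/16*1/8) = [25/32, 101/128) <- contains code 803/1024
  'a': [25/32 + 1/16*1/8, 25/32 + 1/16*5/8) = [101/128, 105/128)
  'b': [25/32 + 1/16*5/8, 25/32 + 1/16*7/8) = [105/128, 107/128)
  'f': [25/32 + 1/16*7/8, 25/32 + 1/16*1/1) = [107/128, 27/32)
  emit 'c', narrow to [25/32, 101/128)
Step 4: interval [25/32, 101/128), width = 101/128 - 25/32 = 1/128
  'c': [25/32 + 1/128*0/1, 25/32 + 1/128*1/8) = [25/32, 801/1024)
  'a': [25/32 + 1/128*1/8, 25/32 + 1/128*5/8) = [801/1024, 805/1024) <- contains code 803/1024
  'b': [25/32 + 1/128*5/8, 25/32 + 1/128*7/8) = [805/1024, 807/1024)
  'f': [25/32 + 1/128*7/8, 25/32 + 1/128*1/1) = [807/1024, 101/128)
  emit 'a', narrow to [801/1024, 805/1024)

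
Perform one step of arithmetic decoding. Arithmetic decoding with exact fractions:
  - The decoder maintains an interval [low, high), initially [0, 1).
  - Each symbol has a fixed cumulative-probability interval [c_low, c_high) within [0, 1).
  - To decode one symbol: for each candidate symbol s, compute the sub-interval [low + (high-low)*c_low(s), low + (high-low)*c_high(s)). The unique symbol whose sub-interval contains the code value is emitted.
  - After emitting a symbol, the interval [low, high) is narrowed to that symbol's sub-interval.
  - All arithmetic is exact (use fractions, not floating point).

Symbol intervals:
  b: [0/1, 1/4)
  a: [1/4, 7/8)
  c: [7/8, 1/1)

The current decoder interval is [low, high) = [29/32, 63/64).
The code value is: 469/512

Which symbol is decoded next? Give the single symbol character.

Answer: b

Derivation:
Interval width = high − low = 63/64 − 29/32 = 5/64
Scaled code = (code − low) / width = (469/512 − 29/32) / 5/64 = 1/8
  b: [0/1, 1/4) ← scaled code falls here ✓
  a: [1/4, 7/8) 
  c: [7/8, 1/1) 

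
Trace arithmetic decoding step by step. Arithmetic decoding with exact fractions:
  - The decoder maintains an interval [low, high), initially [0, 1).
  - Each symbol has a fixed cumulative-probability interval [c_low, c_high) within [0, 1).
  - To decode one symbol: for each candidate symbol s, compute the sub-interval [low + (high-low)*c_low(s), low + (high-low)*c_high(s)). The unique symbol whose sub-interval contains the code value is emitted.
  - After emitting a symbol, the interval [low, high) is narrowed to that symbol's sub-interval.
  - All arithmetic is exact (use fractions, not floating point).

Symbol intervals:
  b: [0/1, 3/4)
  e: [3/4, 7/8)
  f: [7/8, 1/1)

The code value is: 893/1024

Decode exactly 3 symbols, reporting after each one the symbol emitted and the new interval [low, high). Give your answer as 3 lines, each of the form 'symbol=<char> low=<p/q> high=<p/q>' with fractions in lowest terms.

Step 1: interval [0/1, 1/1), width = 1/1 - 0/1 = 1/1
  'b': [0/1 + 1/1*0/1, 0/1 + 1/1*3/4) = [0/1, 3/4)
  'e': [0/1 + 1/1*3/4, 0/1 + 1/1*7/8) = [3/4, 7/8) <- contains code 893/1024
  'f': [0/1 + 1/1*7/8, 0/1 + 1/1*1/1) = [7/8, 1/1)
  emit 'e', narrow to [3/4, 7/8)
Step 2: interval [3/4, 7/8), width = 7/8 - 3/4 = 1/8
  'b': [3/4 + 1/8*0/1, 3/4 + 1/8*3/4) = [3/4, 27/32)
  'e': [3/4 + 1/8*3/4, 3/4 + 1/8*7/8) = [27/32, 55/64)
  'f': [3/4 + 1/8*7/8, 3/4 + 1/8*1/1) = [55/64, 7/8) <- contains code 893/1024
  emit 'f', narrow to [55/64, 7/8)
Step 3: interval [55/64, 7/8), width = 7/8 - 55/64 = 1/64
  'b': [55/64 + 1/64*0/1, 55/64 + 1/64*3/4) = [55/64, 223/256)
  'e': [55/64 + 1/64*3/4, 55/64 + 1/64*7/8) = [223/256, 447/512) <- contains code 893/1024
  'f': [55/64 + 1/64*7/8, 55/64 + 1/64*1/1) = [447/512, 7/8)
  emit 'e', narrow to [223/256, 447/512)

Answer: symbol=e low=3/4 high=7/8
symbol=f low=55/64 high=7/8
symbol=e low=223/256 high=447/512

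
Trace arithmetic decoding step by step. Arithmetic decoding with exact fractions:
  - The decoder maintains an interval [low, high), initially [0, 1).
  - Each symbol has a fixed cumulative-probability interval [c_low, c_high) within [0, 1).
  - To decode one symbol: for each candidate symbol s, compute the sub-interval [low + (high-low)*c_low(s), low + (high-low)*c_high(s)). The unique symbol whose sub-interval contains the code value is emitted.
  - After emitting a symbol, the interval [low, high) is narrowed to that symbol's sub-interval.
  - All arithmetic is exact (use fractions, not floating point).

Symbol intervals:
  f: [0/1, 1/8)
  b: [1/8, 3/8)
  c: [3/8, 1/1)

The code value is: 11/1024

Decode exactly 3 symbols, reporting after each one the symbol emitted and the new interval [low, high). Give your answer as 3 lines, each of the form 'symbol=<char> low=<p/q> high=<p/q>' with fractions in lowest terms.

Step 1: interval [0/1, 1/1), width = 1/1 - 0/1 = 1/1
  'f': [0/1 + 1/1*0/1, 0/1 + 1/1*1/8) = [0/1, 1/8) <- contains code 11/1024
  'b': [0/1 + 1/1*1/8, 0/1 + 1/1*3/8) = [1/8, 3/8)
  'c': [0/1 + 1/1*3/8, 0/1 + 1/1*1/1) = [3/8, 1/1)
  emit 'f', narrow to [0/1, 1/8)
Step 2: interval [0/1, 1/8), width = 1/8 - 0/1 = 1/8
  'f': [0/1 + 1/8*0/1, 0/1 + 1/8*1/8) = [0/1, 1/64) <- contains code 11/1024
  'b': [0/1 + 1/8*1/8, 0/1 + 1/8*3/8) = [1/64, 3/64)
  'c': [0/1 + 1/8*3/8, 0/1 + 1/8*1/1) = [3/64, 1/8)
  emit 'f', narrow to [0/1, 1/64)
Step 3: interval [0/1, 1/64), width = 1/64 - 0/1 = 1/64
  'f': [0/1 + 1/64*0/1, 0/1 + 1/64*1/8) = [0/1, 1/512)
  'b': [0/1 + 1/64*1/8, 0/1 + 1/64*3/8) = [1/512, 3/512)
  'c': [0/1 + 1/64*3/8, 0/1 + 1/64*1/1) = [3/512, 1/64) <- contains code 11/1024
  emit 'c', narrow to [3/512, 1/64)

Answer: symbol=f low=0/1 high=1/8
symbol=f low=0/1 high=1/64
symbol=c low=3/512 high=1/64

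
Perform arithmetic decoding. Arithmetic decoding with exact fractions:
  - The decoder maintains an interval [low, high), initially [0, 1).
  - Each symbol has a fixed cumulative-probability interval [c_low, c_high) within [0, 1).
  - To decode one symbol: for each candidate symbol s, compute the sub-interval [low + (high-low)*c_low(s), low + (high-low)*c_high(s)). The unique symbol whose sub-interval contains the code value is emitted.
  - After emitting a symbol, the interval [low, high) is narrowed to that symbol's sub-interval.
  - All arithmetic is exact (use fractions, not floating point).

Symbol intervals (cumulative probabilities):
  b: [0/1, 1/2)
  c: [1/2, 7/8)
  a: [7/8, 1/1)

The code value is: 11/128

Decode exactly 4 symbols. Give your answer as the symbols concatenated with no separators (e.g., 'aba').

Answer: bbbc

Derivation:
Step 1: interval [0/1, 1/1), width = 1/1 - 0/1 = 1/1
  'b': [0/1 + 1/1*0/1, 0/1 + 1/1*1/2) = [0/1, 1/2) <- contains code 11/128
  'c': [0/1 + 1/1*1/2, 0/1 + 1/1*7/8) = [1/2, 7/8)
  'a': [0/1 + 1/1*7/8, 0/1 + 1/1*1/1) = [7/8, 1/1)
  emit 'b', narrow to [0/1, 1/2)
Step 2: interval [0/1, 1/2), width = 1/2 - 0/1 = 1/2
  'b': [0/1 + 1/2*0/1, 0/1 + 1/2*1/2) = [0/1, 1/4) <- contains code 11/128
  'c': [0/1 + 1/2*1/2, 0/1 + 1/2*7/8) = [1/4, 7/16)
  'a': [0/1 + 1/2*7/8, 0/1 + 1/2*1/1) = [7/16, 1/2)
  emit 'b', narrow to [0/1, 1/4)
Step 3: interval [0/1, 1/4), width = 1/4 - 0/1 = 1/4
  'b': [0/1 + 1/4*0/1, 0/1 + 1/4*1/2) = [0/1, 1/8) <- contains code 11/128
  'c': [0/1 + 1/4*1/2, 0/1 + 1/4*7/8) = [1/8, 7/32)
  'a': [0/1 + 1/4*7/8, 0/1 + 1/4*1/1) = [7/32, 1/4)
  emit 'b', narrow to [0/1, 1/8)
Step 4: interval [0/1, 1/8), width = 1/8 - 0/1 = 1/8
  'b': [0/1 + 1/8*0/1, 0/1 + 1/8*1/2) = [0/1, 1/16)
  'c': [0/1 + 1/8*1/2, 0/1 + 1/8*7/8) = [1/16, 7/64) <- contains code 11/128
  'a': [0/1 + 1/8*7/8, 0/1 + 1/8*1/1) = [7/64, 1/8)
  emit 'c', narrow to [1/16, 7/64)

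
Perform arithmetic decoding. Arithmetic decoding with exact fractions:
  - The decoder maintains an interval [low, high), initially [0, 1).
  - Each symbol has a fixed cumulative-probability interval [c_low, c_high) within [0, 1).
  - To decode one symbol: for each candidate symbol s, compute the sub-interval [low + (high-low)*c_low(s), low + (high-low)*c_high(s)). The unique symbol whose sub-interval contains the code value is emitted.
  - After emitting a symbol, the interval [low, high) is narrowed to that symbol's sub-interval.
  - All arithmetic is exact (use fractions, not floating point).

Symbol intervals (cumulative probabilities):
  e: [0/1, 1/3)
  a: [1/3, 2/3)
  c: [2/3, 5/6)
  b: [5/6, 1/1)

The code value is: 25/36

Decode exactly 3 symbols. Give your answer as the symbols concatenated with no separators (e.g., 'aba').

Step 1: interval [0/1, 1/1), width = 1/1 - 0/1 = 1/1
  'e': [0/1 + 1/1*0/1, 0/1 + 1/1*1/3) = [0/1, 1/3)
  'a': [0/1 + 1/1*1/3, 0/1 + 1/1*2/3) = [1/3, 2/3)
  'c': [0/1 + 1/1*2/3, 0/1 + 1/1*5/6) = [2/3, 5/6) <- contains code 25/36
  'b': [0/1 + 1/1*5/6, 0/1 + 1/1*1/1) = [5/6, 1/1)
  emit 'c', narrow to [2/3, 5/6)
Step 2: interval [2/3, 5/6), width = 5/6 - 2/3 = 1/6
  'e': [2/3 + 1/6*0/1, 2/3 + 1/6*1/3) = [2/3, 13/18) <- contains code 25/36
  'a': [2/3 + 1/6*1/3, 2/3 + 1/6*2/3) = [13/18, 7/9)
  'c': [2/3 + 1/6*2/3, 2/3 + 1/6*5/6) = [7/9, 29/36)
  'b': [2/3 + 1/6*5/6, 2/3 + 1/6*1/1) = [29/36, 5/6)
  emit 'e', narrow to [2/3, 13/18)
Step 3: interval [2/3, 13/18), width = 13/18 - 2/3 = 1/18
  'e': [2/3 + 1/18*0/1, 2/3 + 1/18*1/3) = [2/3, 37/54)
  'a': [2/3 + 1/18*1/3, 2/3 + 1/18*2/3) = [37/54, 19/27) <- contains code 25/36
  'c': [2/3 + 1/18*2/3, 2/3 + 1/18*5/6) = [19/27, 77/108)
  'b': [2/3 + 1/18*5/6, 2/3 + 1/18*1/1) = [77/108, 13/18)
  emit 'a', narrow to [37/54, 19/27)

Answer: cea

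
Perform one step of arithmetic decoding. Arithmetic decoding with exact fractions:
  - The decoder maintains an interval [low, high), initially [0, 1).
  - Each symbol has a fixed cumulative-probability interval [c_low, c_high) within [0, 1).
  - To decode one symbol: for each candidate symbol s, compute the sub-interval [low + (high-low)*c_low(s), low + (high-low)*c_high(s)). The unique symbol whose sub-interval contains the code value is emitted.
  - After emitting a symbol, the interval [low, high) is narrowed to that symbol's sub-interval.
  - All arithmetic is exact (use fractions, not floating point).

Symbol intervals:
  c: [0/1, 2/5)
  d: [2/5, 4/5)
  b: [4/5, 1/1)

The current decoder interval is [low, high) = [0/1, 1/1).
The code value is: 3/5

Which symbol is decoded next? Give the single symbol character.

Interval width = high − low = 1/1 − 0/1 = 1/1
Scaled code = (code − low) / width = (3/5 − 0/1) / 1/1 = 3/5
  c: [0/1, 2/5) 
  d: [2/5, 4/5) ← scaled code falls here ✓
  b: [4/5, 1/1) 

Answer: d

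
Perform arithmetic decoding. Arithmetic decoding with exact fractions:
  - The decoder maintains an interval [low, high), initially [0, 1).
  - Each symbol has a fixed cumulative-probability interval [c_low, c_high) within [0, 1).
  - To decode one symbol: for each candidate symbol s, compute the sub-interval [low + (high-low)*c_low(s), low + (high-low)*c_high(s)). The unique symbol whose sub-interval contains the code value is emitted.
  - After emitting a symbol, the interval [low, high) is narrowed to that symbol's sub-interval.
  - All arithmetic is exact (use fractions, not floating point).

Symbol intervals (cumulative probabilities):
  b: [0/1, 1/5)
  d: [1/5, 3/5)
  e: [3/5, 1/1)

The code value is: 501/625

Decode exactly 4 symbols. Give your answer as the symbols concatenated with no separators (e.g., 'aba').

Step 1: interval [0/1, 1/1), width = 1/1 - 0/1 = 1/1
  'b': [0/1 + 1/1*0/1, 0/1 + 1/1*1/5) = [0/1, 1/5)
  'd': [0/1 + 1/1*1/5, 0/1 + 1/1*3/5) = [1/5, 3/5)
  'e': [0/1 + 1/1*3/5, 0/1 + 1/1*1/1) = [3/5, 1/1) <- contains code 501/625
  emit 'e', narrow to [3/5, 1/1)
Step 2: interval [3/5, 1/1), width = 1/1 - 3/5 = 2/5
  'b': [3/5 + 2/5*0/1, 3/5 + 2/5*1/5) = [3/5, 17/25)
  'd': [3/5 + 2/5*1/5, 3/5 + 2/5*3/5) = [17/25, 21/25) <- contains code 501/625
  'e': [3/5 + 2/5*3/5, 3/5 + 2/5*1/1) = [21/25, 1/1)
  emit 'd', narrow to [17/25, 21/25)
Step 3: interval [17/25, 21/25), width = 21/25 - 17/25 = 4/25
  'b': [17/25 + 4/25*0/1, 17/25 + 4/25*1/5) = [17/25, 89/125)
  'd': [17/25 + 4/25*1/5, 17/25 + 4/25*3/5) = [89/125, 97/125)
  'e': [17/25 + 4/25*3/5, 17/25 + 4/25*1/1) = [97/125, 21/25) <- contains code 501/625
  emit 'e', narrow to [97/125, 21/25)
Step 4: interval [97/125, 21/25), width = 21/25 - 97/125 = 8/125
  'b': [97/125 + 8/125*0/1, 97/125 + 8/125*1/5) = [97/125, 493/625)
  'd': [97/125 + 8/125*1/5, 97/125 + 8/125*3/5) = [493/625, 509/625) <- contains code 501/625
  'e': [97/125 + 8/125*3/5, 97/125 + 8/125*1/1) = [509/625, 21/25)
  emit 'd', narrow to [493/625, 509/625)

Answer: eded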